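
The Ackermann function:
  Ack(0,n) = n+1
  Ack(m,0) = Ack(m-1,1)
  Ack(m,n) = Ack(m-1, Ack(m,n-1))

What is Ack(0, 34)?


Ack(0, 34) = 35
Result: Ack(0, 34) = 35

35


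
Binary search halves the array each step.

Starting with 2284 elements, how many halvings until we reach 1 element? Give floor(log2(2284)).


2284 / 2 = 1142
1142 / 2 = 571
571 / 2 = 285
285 / 2 = 142
142 / 2 = 71
71 / 2 = 35
35 / 2 = 17
17 / 2 = 8
8 / 2 = 4
4 / 2 = 2
2 / 2 = 1
Reached 1 after 11 halvings

11


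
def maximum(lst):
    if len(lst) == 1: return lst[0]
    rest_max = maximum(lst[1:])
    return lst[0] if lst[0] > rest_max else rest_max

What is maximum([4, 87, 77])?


maximum([4, 87, 77]): compare 4 with maximum([87, 77])
maximum([87, 77]): compare 87 with maximum([77])
maximum([77]) = 77  (base case)
Compare 87 with 77 -> 87
Compare 4 with 87 -> 87

87


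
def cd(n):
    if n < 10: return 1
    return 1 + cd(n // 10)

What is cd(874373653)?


cd(874373653) = 1 + cd(87437365)
cd(87437365) = 1 + cd(8743736)
cd(8743736) = 1 + cd(874373)
cd(874373) = 1 + cd(87437)
cd(87437) = 1 + cd(8743)
cd(8743) = 1 + cd(874)
cd(874) = 1 + cd(87)
cd(87) = 1 + cd(8)
cd(8) = 1  (base case: 8 < 10)
Unwinding: 1 + 1 + 1 + 1 + 1 + 1 + 1 + 1 + 1 = 9

9


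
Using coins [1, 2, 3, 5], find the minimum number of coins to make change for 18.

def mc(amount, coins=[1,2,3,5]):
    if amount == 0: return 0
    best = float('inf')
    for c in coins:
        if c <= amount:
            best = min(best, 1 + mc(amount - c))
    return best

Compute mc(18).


Building up with DP:
mc(0) = 0
mc(1) = min(1+mc(0)=1+0=1) = 1
mc(2) = min(1+mc(1)=1+1=2, 1+mc(0)=1+0=1) = 1
mc(3) = min(1+mc(2)=1+1=2, 1+mc(1)=1+1=2, 1+mc(0)=1+0=1) = 1
mc(4) = min(1+mc(3)=1+1=2, 1+mc(2)=1+1=2, 1+mc(1)=1+1=2) = 2
mc(5) = min(1+mc(4)=1+2=3, 1+mc(3)=1+1=2, 1+mc(2)=1+1=2, 1+mc(0)=1+0=1) = 1
mc(6) = min(1+mc(5)=1+1=2, 1+mc(4)=1+2=3, 1+mc(3)=1+1=2, 1+mc(1)=1+1=2) = 2
mc(7) = min(1+mc(6)=1+2=3, 1+mc(5)=1+1=2, 1+mc(4)=1+2=3, 1+mc(2)=1+1=2) = 2
mc(8) = min(1+mc(7)=1+2=3, 1+mc(6)=1+2=3, 1+mc(5)=1+1=2, 1+mc(3)=1+1=2) = 2
mc(9) = min(1+mc(8)=1+2=3, 1+mc(7)=1+2=3, 1+mc(6)=1+2=3, 1+mc(4)=1+2=3) = 3
mc(10) = min(1+mc(9)=1+3=4, 1+mc(8)=1+2=3, 1+mc(7)=1+2=3, 1+mc(5)=1+1=2) = 2
mc(11) = min(1+mc(10)=1+2=3, 1+mc(9)=1+3=4, 1+mc(8)=1+2=3, 1+mc(6)=1+2=3) = 3
mc(12) = min(1+mc(11)=1+3=4, 1+mc(10)=1+2=3, 1+mc(9)=1+3=4, 1+mc(7)=1+2=3) = 3
mc(13) = min(1+mc(12)=1+3=4, 1+mc(11)=1+3=4, 1+mc(10)=1+2=3, 1+mc(8)=1+2=3) = 3
mc(14) = min(1+mc(13)=1+3=4, 1+mc(12)=1+3=4, 1+mc(11)=1+3=4, 1+mc(9)=1+3=4) = 4
mc(15) = min(1+mc(14)=1+4=5, 1+mc(13)=1+3=4, 1+mc(12)=1+3=4, 1+mc(10)=1+2=3) = 3
mc(16) = min(1+mc(15)=1+3=4, 1+mc(14)=1+4=5, 1+mc(13)=1+3=4, 1+mc(11)=1+3=4) = 4
mc(17) = min(1+mc(16)=1+4=5, 1+mc(15)=1+3=4, 1+mc(14)=1+4=5, 1+mc(12)=1+3=4) = 4
mc(18) = min(1+mc(17)=1+4=5, 1+mc(16)=1+4=5, 1+mc(15)=1+3=4, 1+mc(13)=1+3=4) = 4

4


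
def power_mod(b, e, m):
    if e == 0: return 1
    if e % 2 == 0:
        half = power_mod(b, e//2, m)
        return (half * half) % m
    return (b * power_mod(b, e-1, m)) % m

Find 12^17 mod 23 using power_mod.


power_mod(12, 17, 23): e is odd, compute power_mod(12, 16, 23)
  power_mod(12, 16, 23): e is even, compute power_mod(12, 8, 23)
    power_mod(12, 8, 23): e is even, compute power_mod(12, 4, 23)
      power_mod(12, 4, 23): e is even, compute power_mod(12, 2, 23)
        power_mod(12, 2, 23): e is even, compute power_mod(12, 1, 23)
          power_mod(12, 1, 23): e is odd, compute power_mod(12, 0, 23)
          power_mod(12, 0, 23) = 1
          (12 * 1) % 23 = 12
        half=12, (12*12) % 23 = 6
      half=6, (6*6) % 23 = 13
    half=13, (13*13) % 23 = 8
  half=8, (8*8) % 23 = 18
(12 * 18) % 23 = 9

9


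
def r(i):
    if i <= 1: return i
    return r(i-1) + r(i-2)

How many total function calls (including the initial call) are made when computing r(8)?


Let C(n) = total calls for r(n)
C(0) = 1, C(1) = 1
C(2) = 1 + C(1) + C(0) = 1 + 1 + 1 = 3
C(3) = 1 + C(2) + C(1) = 1 + 3 + 1 = 5
C(4) = 1 + C(3) + C(2) = 1 + 5 + 3 = 9
C(5) = 1 + C(4) + C(3) = 1 + 9 + 5 = 15
C(6) = 1 + C(5) + C(4) = 1 + 15 + 9 = 25
C(7) = 1 + C(6) + C(5) = 1 + 25 + 15 = 41
C(8) = 1 + C(7) + C(6) = 1 + 41 + 25 = 67

67


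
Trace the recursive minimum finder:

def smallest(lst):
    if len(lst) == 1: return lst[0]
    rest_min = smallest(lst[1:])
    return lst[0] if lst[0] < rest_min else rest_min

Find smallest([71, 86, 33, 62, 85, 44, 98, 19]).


smallest([71, 86, 33, 62, 85, 44, 98, 19]): compare 71 with smallest([86, 33, 62, 85, 44, 98, 19])
smallest([86, 33, 62, 85, 44, 98, 19]): compare 86 with smallest([33, 62, 85, 44, 98, 19])
smallest([33, 62, 85, 44, 98, 19]): compare 33 with smallest([62, 85, 44, 98, 19])
smallest([62, 85, 44, 98, 19]): compare 62 with smallest([85, 44, 98, 19])
smallest([85, 44, 98, 19]): compare 85 with smallest([44, 98, 19])
smallest([44, 98, 19]): compare 44 with smallest([98, 19])
smallest([98, 19]): compare 98 with smallest([19])
smallest([19]) = 19  (base case)
Compare 98 with 19 -> 19
Compare 44 with 19 -> 19
Compare 85 with 19 -> 19
Compare 62 with 19 -> 19
Compare 33 with 19 -> 19
Compare 86 with 19 -> 19
Compare 71 with 19 -> 19

19


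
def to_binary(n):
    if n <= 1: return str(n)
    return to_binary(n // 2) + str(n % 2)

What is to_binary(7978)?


to_binary(7978) = to_binary(3989) + '0'
to_binary(3989) = to_binary(1994) + '1'
to_binary(1994) = to_binary(997) + '0'
to_binary(997) = to_binary(498) + '1'
to_binary(498) = to_binary(249) + '0'
to_binary(249) = to_binary(124) + '1'
to_binary(124) = to_binary(62) + '0'
to_binary(62) = to_binary(31) + '0'
to_binary(31) = to_binary(15) + '1'
to_binary(15) = to_binary(7) + '1'
to_binary(7) = to_binary(3) + '1'
to_binary(3) = to_binary(1) + '1'
to_binary(1) = '1'  (base case)
Concatenating: '1' + '1' + '1' + '1' + '1' + '0' + '0' + '1' + '0' + '1' + '0' + '1' + '0' = '1111100101010'

1111100101010


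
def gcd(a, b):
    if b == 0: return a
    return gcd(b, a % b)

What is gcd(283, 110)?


gcd(283, 110) = gcd(110, 63)
gcd(110, 63) = gcd(63, 47)
gcd(63, 47) = gcd(47, 16)
gcd(47, 16) = gcd(16, 15)
gcd(16, 15) = gcd(15, 1)
gcd(15, 1) = gcd(1, 0)
gcd(1, 0) = 1  (base case)

1


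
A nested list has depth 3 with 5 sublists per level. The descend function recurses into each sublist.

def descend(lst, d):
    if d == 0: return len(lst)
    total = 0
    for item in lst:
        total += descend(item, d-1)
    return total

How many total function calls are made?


At depth 0 (root): 1 call
At depth 1: each of 1 parents calls descend on 5 children = 5 calls
At depth 2: each of 5 parents calls descend on 5 children = 25 calls
At depth 3: each of 25 parents calls descend on 5 children = 125 calls
Total: 1 + 5 + 25 + 125 = 156

156


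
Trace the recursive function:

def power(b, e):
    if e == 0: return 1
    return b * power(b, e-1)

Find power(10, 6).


power(10, 6)
= 10 * power(10, 5)
= 10 * 10 * power(10, 4)
= 10 * 10 * 10 * power(10, 3)
= 10 * 10 * 10 * 10 * power(10, 2)
= 10 * 10 * 10 * 10 * 10 * power(10, 1)
= 10 * 10 * 10 * 10 * 10 * 10 * power(10, 0)
= 10 * 10 * 10 * 10 * 10 * 10 * 1
= 1000000

1000000


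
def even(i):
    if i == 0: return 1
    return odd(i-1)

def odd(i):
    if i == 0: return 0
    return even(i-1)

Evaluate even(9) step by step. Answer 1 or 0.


even(9) = odd(8)
odd(8) = even(7)
even(7) = odd(6)
odd(6) = even(5)
even(5) = odd(4)
odd(4) = even(3)
even(3) = odd(2)
odd(2) = even(1)
even(1) = odd(0)
odd(0) = 0  (base case)
Result: 0

0


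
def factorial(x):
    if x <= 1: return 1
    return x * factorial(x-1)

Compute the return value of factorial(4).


factorial(4)
= 4 * factorial(3)
= 4 * 3 * factorial(2)
= 4 * 3 * 2 * factorial(1)
= 4 * 3 * 2 * 1
= 24

24


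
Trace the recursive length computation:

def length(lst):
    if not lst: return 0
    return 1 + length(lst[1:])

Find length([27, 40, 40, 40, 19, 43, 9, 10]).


length([27, 40, 40, 40, 19, 43, 9, 10]) = 1 + length([40, 40, 40, 19, 43, 9, 10])
length([40, 40, 40, 19, 43, 9, 10]) = 1 + length([40, 40, 19, 43, 9, 10])
length([40, 40, 19, 43, 9, 10]) = 1 + length([40, 19, 43, 9, 10])
length([40, 19, 43, 9, 10]) = 1 + length([19, 43, 9, 10])
length([19, 43, 9, 10]) = 1 + length([43, 9, 10])
length([43, 9, 10]) = 1 + length([9, 10])
length([9, 10]) = 1 + length([10])
length([10]) = 1 + length([])
length([]) = 0  (base case)
Unwinding: 1 + 1 + 1 + 1 + 1 + 1 + 1 + 1 + 0 = 8

8


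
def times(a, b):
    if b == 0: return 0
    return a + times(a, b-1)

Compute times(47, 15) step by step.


times(47, 15) = 47 + times(47, 14)
times(47, 14) = 47 + times(47, 13)
times(47, 13) = 47 + times(47, 12)
times(47, 12) = 47 + times(47, 11)
times(47, 11) = 47 + times(47, 10)
times(47, 10) = 47 + times(47, 9)
times(47, 9) = 47 + times(47, 8)
times(47, 8) = 47 + times(47, 7)
times(47, 7) = 47 + times(47, 6)
times(47, 6) = 47 + times(47, 5)
times(47, 5) = 47 + times(47, 4)
times(47, 4) = 47 + times(47, 3)
times(47, 3) = 47 + times(47, 2)
times(47, 2) = 47 + times(47, 1)
times(47, 1) = 47 + times(47, 0)
times(47, 0) = 0  (base case)
Total: 47 + 47 + 47 + 47 + 47 + 47 + 47 + 47 + 47 + 47 + 47 + 47 + 47 + 47 + 47 + 0 = 705

705


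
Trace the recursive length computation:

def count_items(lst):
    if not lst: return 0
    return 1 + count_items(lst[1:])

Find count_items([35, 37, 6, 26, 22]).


count_items([35, 37, 6, 26, 22]) = 1 + count_items([37, 6, 26, 22])
count_items([37, 6, 26, 22]) = 1 + count_items([6, 26, 22])
count_items([6, 26, 22]) = 1 + count_items([26, 22])
count_items([26, 22]) = 1 + count_items([22])
count_items([22]) = 1 + count_items([])
count_items([]) = 0  (base case)
Unwinding: 1 + 1 + 1 + 1 + 1 + 0 = 5

5


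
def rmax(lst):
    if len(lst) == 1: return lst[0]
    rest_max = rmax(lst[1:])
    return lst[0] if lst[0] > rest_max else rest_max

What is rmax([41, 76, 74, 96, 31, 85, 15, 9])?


rmax([41, 76, 74, 96, 31, 85, 15, 9]): compare 41 with rmax([76, 74, 96, 31, 85, 15, 9])
rmax([76, 74, 96, 31, 85, 15, 9]): compare 76 with rmax([74, 96, 31, 85, 15, 9])
rmax([74, 96, 31, 85, 15, 9]): compare 74 with rmax([96, 31, 85, 15, 9])
rmax([96, 31, 85, 15, 9]): compare 96 with rmax([31, 85, 15, 9])
rmax([31, 85, 15, 9]): compare 31 with rmax([85, 15, 9])
rmax([85, 15, 9]): compare 85 with rmax([15, 9])
rmax([15, 9]): compare 15 with rmax([9])
rmax([9]) = 9  (base case)
Compare 15 with 9 -> 15
Compare 85 with 15 -> 85
Compare 31 with 85 -> 85
Compare 96 with 85 -> 96
Compare 74 with 96 -> 96
Compare 76 with 96 -> 96
Compare 41 with 96 -> 96

96


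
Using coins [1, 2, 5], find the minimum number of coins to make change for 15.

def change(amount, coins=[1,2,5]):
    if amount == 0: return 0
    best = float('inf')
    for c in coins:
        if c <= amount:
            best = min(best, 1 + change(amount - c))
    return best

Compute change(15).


Building up with DP:
change(0) = 0
change(1) = min(1+change(0)=1+0=1) = 1
change(2) = min(1+change(1)=1+1=2, 1+change(0)=1+0=1) = 1
change(3) = min(1+change(2)=1+1=2, 1+change(1)=1+1=2) = 2
change(4) = min(1+change(3)=1+2=3, 1+change(2)=1+1=2) = 2
change(5) = min(1+change(4)=1+2=3, 1+change(3)=1+2=3, 1+change(0)=1+0=1) = 1
change(6) = min(1+change(5)=1+1=2, 1+change(4)=1+2=3, 1+change(1)=1+1=2) = 2
change(7) = min(1+change(6)=1+2=3, 1+change(5)=1+1=2, 1+change(2)=1+1=2) = 2
change(8) = min(1+change(7)=1+2=3, 1+change(6)=1+2=3, 1+change(3)=1+2=3) = 3
change(9) = min(1+change(8)=1+3=4, 1+change(7)=1+2=3, 1+change(4)=1+2=3) = 3
change(10) = min(1+change(9)=1+3=4, 1+change(8)=1+3=4, 1+change(5)=1+1=2) = 2
change(11) = min(1+change(10)=1+2=3, 1+change(9)=1+3=4, 1+change(6)=1+2=3) = 3
change(12) = min(1+change(11)=1+3=4, 1+change(10)=1+2=3, 1+change(7)=1+2=3) = 3
change(13) = min(1+change(12)=1+3=4, 1+change(11)=1+3=4, 1+change(8)=1+3=4) = 4
change(14) = min(1+change(13)=1+4=5, 1+change(12)=1+3=4, 1+change(9)=1+3=4) = 4
change(15) = min(1+change(14)=1+4=5, 1+change(13)=1+4=5, 1+change(10)=1+2=3) = 3

3


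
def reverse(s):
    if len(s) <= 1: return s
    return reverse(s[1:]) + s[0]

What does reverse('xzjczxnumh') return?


reverse('xzjczxnumh') = reverse('zjczxnumh') + 'x'
reverse('zjczxnumh') = reverse('jczxnumh') + 'z'
reverse('jczxnumh') = reverse('czxnumh') + 'j'
reverse('czxnumh') = reverse('zxnumh') + 'c'
reverse('zxnumh') = reverse('xnumh') + 'z'
reverse('xnumh') = reverse('numh') + 'x'
reverse('numh') = reverse('umh') + 'n'
reverse('umh') = reverse('mh') + 'u'
reverse('mh') = reverse('h') + 'm'
reverse('h') = 'h'  (base case)
Concatenating: 'h' + 'm' + 'u' + 'n' + 'x' + 'z' + 'c' + 'j' + 'z' + 'x' = 'hmunxzcjzx'

hmunxzcjzx


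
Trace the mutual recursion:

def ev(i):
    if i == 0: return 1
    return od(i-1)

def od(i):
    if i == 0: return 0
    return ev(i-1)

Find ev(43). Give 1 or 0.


ev(43) = od(42)
od(42) = ev(41)
ev(41) = od(40)
od(40) = ev(39)
ev(39) = od(38)
od(38) = ev(37)
ev(37) = od(36)
od(36) = ev(35)
ev(35) = od(34)
od(34) = ev(33)
ev(33) = od(32)
od(32) = ev(31)
ev(31) = od(30)
od(30) = ev(29)
ev(29) = od(28)
od(28) = ev(27)
ev(27) = od(26)
od(26) = ev(25)
ev(25) = od(24)
od(24) = ev(23)
ev(23) = od(22)
od(22) = ev(21)
ev(21) = od(20)
od(20) = ev(19)
ev(19) = od(18)
od(18) = ev(17)
ev(17) = od(16)
od(16) = ev(15)
ev(15) = od(14)
od(14) = ev(13)
ev(13) = od(12)
od(12) = ev(11)
ev(11) = od(10)
od(10) = ev(9)
ev(9) = od(8)
od(8) = ev(7)
ev(7) = od(6)
od(6) = ev(5)
ev(5) = od(4)
od(4) = ev(3)
ev(3) = od(2)
od(2) = ev(1)
ev(1) = od(0)
od(0) = 0  (base case)
Result: 0

0


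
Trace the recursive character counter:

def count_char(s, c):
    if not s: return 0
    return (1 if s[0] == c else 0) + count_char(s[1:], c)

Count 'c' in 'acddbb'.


s[0]='a' != 'c' -> 0
s[0]='c' == 'c' -> 1
s[0]='d' != 'c' -> 0
s[0]='d' != 'c' -> 0
s[0]='b' != 'c' -> 0
s[0]='b' != 'c' -> 0
Sum: 0 + 1 + 0 + 0 + 0 + 0 = 1

1


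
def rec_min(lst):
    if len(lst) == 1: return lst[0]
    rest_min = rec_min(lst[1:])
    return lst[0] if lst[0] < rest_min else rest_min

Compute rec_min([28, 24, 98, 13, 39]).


rec_min([28, 24, 98, 13, 39]): compare 28 with rec_min([24, 98, 13, 39])
rec_min([24, 98, 13, 39]): compare 24 with rec_min([98, 13, 39])
rec_min([98, 13, 39]): compare 98 with rec_min([13, 39])
rec_min([13, 39]): compare 13 with rec_min([39])
rec_min([39]) = 39  (base case)
Compare 13 with 39 -> 13
Compare 98 with 13 -> 13
Compare 24 with 13 -> 13
Compare 28 with 13 -> 13

13


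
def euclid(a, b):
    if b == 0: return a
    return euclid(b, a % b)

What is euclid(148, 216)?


euclid(148, 216) = euclid(216, 148)
euclid(216, 148) = euclid(148, 68)
euclid(148, 68) = euclid(68, 12)
euclid(68, 12) = euclid(12, 8)
euclid(12, 8) = euclid(8, 4)
euclid(8, 4) = euclid(4, 0)
euclid(4, 0) = 4  (base case)

4


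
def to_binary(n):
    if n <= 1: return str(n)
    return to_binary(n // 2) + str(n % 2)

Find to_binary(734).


to_binary(734) = to_binary(367) + '0'
to_binary(367) = to_binary(183) + '1'
to_binary(183) = to_binary(91) + '1'
to_binary(91) = to_binary(45) + '1'
to_binary(45) = to_binary(22) + '1'
to_binary(22) = to_binary(11) + '0'
to_binary(11) = to_binary(5) + '1'
to_binary(5) = to_binary(2) + '1'
to_binary(2) = to_binary(1) + '0'
to_binary(1) = '1'  (base case)
Concatenating: '1' + '0' + '1' + '1' + '0' + '1' + '1' + '1' + '1' + '0' = '1011011110'

1011011110


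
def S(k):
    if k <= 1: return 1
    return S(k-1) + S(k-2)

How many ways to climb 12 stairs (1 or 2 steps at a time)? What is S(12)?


Building up from base cases:
S(0) = 1
S(1) = 1
S(2) = S(1) + S(0) = 1 + 1 = 2
S(3) = S(2) + S(1) = 2 + 1 = 3
S(4) = S(3) + S(2) = 3 + 2 = 5
S(5) = S(4) + S(3) = 5 + 3 = 8
S(6) = S(5) + S(4) = 8 + 5 = 13
S(7) = S(6) + S(5) = 13 + 8 = 21
S(8) = S(7) + S(6) = 21 + 13 = 34
S(9) = S(8) + S(7) = 34 + 21 = 55
S(10) = S(9) + S(8) = 55 + 34 = 89
S(11) = S(10) + S(9) = 89 + 55 = 144
S(12) = S(11) + S(10) = 144 + 89 = 233

233


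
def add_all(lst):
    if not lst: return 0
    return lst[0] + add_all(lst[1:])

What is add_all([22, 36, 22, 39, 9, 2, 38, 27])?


add_all([22, 36, 22, 39, 9, 2, 38, 27]) = 22 + add_all([36, 22, 39, 9, 2, 38, 27])
add_all([36, 22, 39, 9, 2, 38, 27]) = 36 + add_all([22, 39, 9, 2, 38, 27])
add_all([22, 39, 9, 2, 38, 27]) = 22 + add_all([39, 9, 2, 38, 27])
add_all([39, 9, 2, 38, 27]) = 39 + add_all([9, 2, 38, 27])
add_all([9, 2, 38, 27]) = 9 + add_all([2, 38, 27])
add_all([2, 38, 27]) = 2 + add_all([38, 27])
add_all([38, 27]) = 38 + add_all([27])
add_all([27]) = 27 + add_all([])
add_all([]) = 0  (base case)
Total: 22 + 36 + 22 + 39 + 9 + 2 + 38 + 27 + 0 = 195

195


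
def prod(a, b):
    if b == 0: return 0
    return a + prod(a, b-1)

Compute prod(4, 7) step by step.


prod(4, 7) = 4 + prod(4, 6)
prod(4, 6) = 4 + prod(4, 5)
prod(4, 5) = 4 + prod(4, 4)
prod(4, 4) = 4 + prod(4, 3)
prod(4, 3) = 4 + prod(4, 2)
prod(4, 2) = 4 + prod(4, 1)
prod(4, 1) = 4 + prod(4, 0)
prod(4, 0) = 0  (base case)
Total: 4 + 4 + 4 + 4 + 4 + 4 + 4 + 0 = 28

28


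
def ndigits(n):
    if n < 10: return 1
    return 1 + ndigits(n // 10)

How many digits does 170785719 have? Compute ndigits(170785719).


ndigits(170785719) = 1 + ndigits(17078571)
ndigits(17078571) = 1 + ndigits(1707857)
ndigits(1707857) = 1 + ndigits(170785)
ndigits(170785) = 1 + ndigits(17078)
ndigits(17078) = 1 + ndigits(1707)
ndigits(1707) = 1 + ndigits(170)
ndigits(170) = 1 + ndigits(17)
ndigits(17) = 1 + ndigits(1)
ndigits(1) = 1  (base case: 1 < 10)
Unwinding: 1 + 1 + 1 + 1 + 1 + 1 + 1 + 1 + 1 = 9

9


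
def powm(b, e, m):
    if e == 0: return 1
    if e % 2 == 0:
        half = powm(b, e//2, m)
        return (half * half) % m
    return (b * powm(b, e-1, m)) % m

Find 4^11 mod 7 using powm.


powm(4, 11, 7): e is odd, compute powm(4, 10, 7)
  powm(4, 10, 7): e is even, compute powm(4, 5, 7)
    powm(4, 5, 7): e is odd, compute powm(4, 4, 7)
      powm(4, 4, 7): e is even, compute powm(4, 2, 7)
        powm(4, 2, 7): e is even, compute powm(4, 1, 7)
          powm(4, 1, 7): e is odd, compute powm(4, 0, 7)
          powm(4, 0, 7) = 1
          (4 * 1) % 7 = 4
        half=4, (4*4) % 7 = 2
      half=2, (2*2) % 7 = 4
    (4 * 4) % 7 = 2
  half=2, (2*2) % 7 = 4
(4 * 4) % 7 = 2

2


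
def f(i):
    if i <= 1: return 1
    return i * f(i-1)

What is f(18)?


f(18)
= 18 * f(17)
= 18 * 17 * f(16)
= 18 * 17 * 16 * f(15)
= 18 * 17 * 16 * 15 * f(14)
= 18 * 17 * 16 * 15 * 14 * f(13)
= 18 * 17 * 16 * 15 * 14 * 13 * f(12)
= 18 * 17 * 16 * 15 * 14 * 13 * 12 * f(11)
= 18 * 17 * 16 * 15 * 14 * 13 * 12 * 11 * f(10)
= 18 * 17 * 16 * 15 * 14 * 13 * 12 * 11 * 10 * f(9)
= 18 * 17 * 16 * 15 * 14 * 13 * 12 * 11 * 10 * 9 * f(8)
= 18 * 17 * 16 * 15 * 14 * 13 * 12 * 11 * 10 * 9 * 8 * f(7)
= 18 * 17 * 16 * 15 * 14 * 13 * 12 * 11 * 10 * 9 * 8 * 7 * f(6)
= 18 * 17 * 16 * 15 * 14 * 13 * 12 * 11 * 10 * 9 * 8 * 7 * 6 * f(5)
= 18 * 17 * 16 * 15 * 14 * 13 * 12 * 11 * 10 * 9 * 8 * 7 * 6 * 5 * f(4)
= 18 * 17 * 16 * 15 * 14 * 13 * 12 * 11 * 10 * 9 * 8 * 7 * 6 * 5 * 4 * f(3)
= 18 * 17 * 16 * 15 * 14 * 13 * 12 * 11 * 10 * 9 * 8 * 7 * 6 * 5 * 4 * 3 * f(2)
= 18 * 17 * 16 * 15 * 14 * 13 * 12 * 11 * 10 * 9 * 8 * 7 * 6 * 5 * 4 * 3 * 2 * f(1)
= 18 * 17 * 16 * 15 * 14 * 13 * 12 * 11 * 10 * 9 * 8 * 7 * 6 * 5 * 4 * 3 * 2 * 1
= 6402373705728000

6402373705728000


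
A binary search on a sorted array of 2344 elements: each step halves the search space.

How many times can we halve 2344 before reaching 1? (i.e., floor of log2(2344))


2344 / 2 = 1172
1172 / 2 = 586
586 / 2 = 293
293 / 2 = 146
146 / 2 = 73
73 / 2 = 36
36 / 2 = 18
18 / 2 = 9
9 / 2 = 4
4 / 2 = 2
2 / 2 = 1
Reached 1 after 11 halvings

11


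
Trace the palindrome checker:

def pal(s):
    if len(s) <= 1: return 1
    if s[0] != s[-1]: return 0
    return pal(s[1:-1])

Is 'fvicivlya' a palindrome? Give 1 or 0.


pal('fvicivlya'): s[0]='f' != s[-1]='a' -> return 0
Result: 0 (not a palindrome)

0


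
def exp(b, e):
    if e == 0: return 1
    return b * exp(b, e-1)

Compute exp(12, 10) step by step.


exp(12, 10)
= 12 * exp(12, 9)
= 12 * 12 * exp(12, 8)
= 12 * 12 * 12 * exp(12, 7)
= 12 * 12 * 12 * 12 * exp(12, 6)
= 12 * 12 * 12 * 12 * 12 * exp(12, 5)
= 12 * 12 * 12 * 12 * 12 * 12 * exp(12, 4)
= 12 * 12 * 12 * 12 * 12 * 12 * 12 * exp(12, 3)
= 12 * 12 * 12 * 12 * 12 * 12 * 12 * 12 * exp(12, 2)
= 12 * 12 * 12 * 12 * 12 * 12 * 12 * 12 * 12 * exp(12, 1)
= 12 * 12 * 12 * 12 * 12 * 12 * 12 * 12 * 12 * 12 * exp(12, 0)
= 12 * 12 * 12 * 12 * 12 * 12 * 12 * 12 * 12 * 12 * 1
= 61917364224

61917364224


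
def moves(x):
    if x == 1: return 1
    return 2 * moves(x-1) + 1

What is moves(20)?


moves(20) = 2 * moves(19) + 1
moves(19) = 2 * moves(18) + 1
moves(18) = 2 * moves(17) + 1
moves(17) = 2 * moves(16) + 1
moves(16) = 2 * moves(15) + 1
moves(15) = 2 * moves(14) + 1
moves(14) = 2 * moves(13) + 1
moves(13) = 2 * moves(12) + 1
moves(12) = 2 * moves(11) + 1
moves(11) = 2 * moves(10) + 1
moves(10) = 2 * moves(9) + 1
moves(9) = 2 * moves(8) + 1
moves(8) = 2 * moves(7) + 1
moves(7) = 2 * moves(6) + 1
moves(6) = 2 * moves(5) + 1
moves(5) = 2 * moves(4) + 1
moves(4) = 2 * moves(3) + 1
moves(3) = 2 * moves(2) + 1
moves(2) = 2 * moves(1) + 1
moves(1) = 1  (base case)
moves(2) = 2 * 1 + 1 = 3
moves(3) = 2 * 3 + 1 = 7
moves(4) = 2 * 7 + 1 = 15
moves(5) = 2 * 15 + 1 = 31
moves(6) = 2 * 31 + 1 = 63
moves(7) = 2 * 63 + 1 = 127
moves(8) = 2 * 127 + 1 = 255
moves(9) = 2 * 255 + 1 = 511
moves(10) = 2 * 511 + 1 = 1023
moves(11) = 2 * 1023 + 1 = 2047
moves(12) = 2 * 2047 + 1 = 4095
moves(13) = 2 * 4095 + 1 = 8191
moves(14) = 2 * 8191 + 1 = 16383
moves(15) = 2 * 16383 + 1 = 32767
moves(16) = 2 * 32767 + 1 = 65535
moves(17) = 2 * 65535 + 1 = 131071
moves(18) = 2 * 131071 + 1 = 262143
moves(19) = 2 * 262143 + 1 = 524287
moves(20) = 2 * 524287 + 1 = 1048575

1048575


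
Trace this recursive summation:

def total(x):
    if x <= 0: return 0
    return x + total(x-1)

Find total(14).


total(14)
= 14 + 13 + 12 + 11 + 10 + 9 + 8 + 7 + 6 + 5 + 4 + 3 + 2 + 1 + total(0)
= 14 + 13 + 12 + 11 + 10 + 9 + 8 + 7 + 6 + 5 + 4 + 3 + 2 + 1 + 0
= 105

105


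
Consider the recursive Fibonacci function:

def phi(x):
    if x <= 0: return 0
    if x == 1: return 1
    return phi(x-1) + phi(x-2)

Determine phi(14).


Computing phi(14) bottom-up:
phi(0) = 0
phi(1) = 1
phi(2) = phi(1) + phi(0) = 1 + 0 = 1
phi(3) = phi(2) + phi(1) = 1 + 1 = 2
phi(4) = phi(3) + phi(2) = 2 + 1 = 3
phi(5) = phi(4) + phi(3) = 3 + 2 = 5
phi(6) = phi(5) + phi(4) = 5 + 3 = 8
phi(7) = phi(6) + phi(5) = 8 + 5 = 13
phi(8) = phi(7) + phi(6) = 13 + 8 = 21
phi(9) = phi(8) + phi(7) = 21 + 13 = 34
phi(10) = phi(9) + phi(8) = 34 + 21 = 55
phi(11) = phi(10) + phi(9) = 55 + 34 = 89
phi(12) = phi(11) + phi(10) = 89 + 55 = 144
phi(13) = phi(12) + phi(11) = 144 + 89 = 233
phi(14) = phi(13) + phi(12) = 233 + 144 = 377

377


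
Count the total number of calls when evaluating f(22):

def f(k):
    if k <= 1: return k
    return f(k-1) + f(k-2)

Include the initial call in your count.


Let C(n) = total calls for f(n)
C(0) = 1, C(1) = 1
C(2) = 1 + C(1) + C(0) = 1 + 1 + 1 = 3
C(3) = 1 + C(2) + C(1) = 1 + 3 + 1 = 5
C(4) = 1 + C(3) + C(2) = 1 + 5 + 3 = 9
C(5) = 1 + C(4) + C(3) = 1 + 9 + 5 = 15
C(6) = 1 + C(5) + C(4) = 1 + 15 + 9 = 25
C(7) = 1 + C(6) + C(5) = 1 + 25 + 15 = 41
C(8) = 1 + C(7) + C(6) = 1 + 41 + 25 = 67
C(9) = 1 + C(8) + C(7) = 1 + 67 + 41 = 109
C(10) = 1 + C(9) + C(8) = 1 + 109 + 67 = 177
C(11) = 1 + C(10) + C(9) = 1 + 177 + 109 = 287
C(12) = 1 + C(11) + C(10) = 1 + 287 + 177 = 465
C(13) = 1 + C(12) + C(11) = 1 + 465 + 287 = 753
C(14) = 1 + C(13) + C(12) = 1 + 753 + 465 = 1219
C(15) = 1 + C(14) + C(13) = 1 + 1219 + 753 = 1973
C(16) = 1 + C(15) + C(14) = 1 + 1973 + 1219 = 3193
C(17) = 1 + C(16) + C(15) = 1 + 3193 + 1973 = 5167
C(18) = 1 + C(17) + C(16) = 1 + 5167 + 3193 = 8361
C(19) = 1 + C(18) + C(17) = 1 + 8361 + 5167 = 13529
C(20) = 1 + C(19) + C(18) = 1 + 13529 + 8361 = 21891
C(21) = 1 + C(20) + C(19) = 1 + 21891 + 13529 = 35421
C(22) = 1 + C(21) + C(20) = 1 + 35421 + 21891 = 57313

57313


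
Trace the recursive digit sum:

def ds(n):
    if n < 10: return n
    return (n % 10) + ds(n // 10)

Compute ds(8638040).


ds(8638040) = 0 + ds(863804)
ds(863804) = 4 + ds(86380)
ds(86380) = 0 + ds(8638)
ds(8638) = 8 + ds(863)
ds(863) = 3 + ds(86)
ds(86) = 6 + ds(8)
ds(8) = 8  (base case)
Total: 0 + 4 + 0 + 8 + 3 + 6 + 8 = 29

29


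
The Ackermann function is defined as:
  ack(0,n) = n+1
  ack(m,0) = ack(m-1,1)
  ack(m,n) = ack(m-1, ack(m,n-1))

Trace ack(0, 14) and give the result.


ack(0, 14) = 15
Result: ack(0, 14) = 15

15


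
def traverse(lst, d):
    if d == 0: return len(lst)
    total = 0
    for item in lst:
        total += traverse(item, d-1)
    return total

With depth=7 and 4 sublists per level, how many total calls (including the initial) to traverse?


At depth 0 (root): 1 call
At depth 1: each of 1 parents calls traverse on 4 children = 4 calls
At depth 2: each of 4 parents calls traverse on 4 children = 16 calls
At depth 3: each of 16 parents calls traverse on 4 children = 64 calls
At depth 4: each of 64 parents calls traverse on 4 children = 256 calls
At depth 5: each of 256 parents calls traverse on 4 children = 1024 calls
At depth 6: each of 1024 parents calls traverse on 4 children = 4096 calls
At depth 7: each of 4096 parents calls traverse on 4 children = 16384 calls
Total: 1 + 4 + 16 + 64 + 256 + 1024 + 4096 + 16384 = 21845

21845


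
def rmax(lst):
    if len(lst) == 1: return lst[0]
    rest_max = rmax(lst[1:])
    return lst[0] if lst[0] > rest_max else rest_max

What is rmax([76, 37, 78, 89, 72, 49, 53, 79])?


rmax([76, 37, 78, 89, 72, 49, 53, 79]): compare 76 with rmax([37, 78, 89, 72, 49, 53, 79])
rmax([37, 78, 89, 72, 49, 53, 79]): compare 37 with rmax([78, 89, 72, 49, 53, 79])
rmax([78, 89, 72, 49, 53, 79]): compare 78 with rmax([89, 72, 49, 53, 79])
rmax([89, 72, 49, 53, 79]): compare 89 with rmax([72, 49, 53, 79])
rmax([72, 49, 53, 79]): compare 72 with rmax([49, 53, 79])
rmax([49, 53, 79]): compare 49 with rmax([53, 79])
rmax([53, 79]): compare 53 with rmax([79])
rmax([79]) = 79  (base case)
Compare 53 with 79 -> 79
Compare 49 with 79 -> 79
Compare 72 with 79 -> 79
Compare 89 with 79 -> 89
Compare 78 with 89 -> 89
Compare 37 with 89 -> 89
Compare 76 with 89 -> 89

89


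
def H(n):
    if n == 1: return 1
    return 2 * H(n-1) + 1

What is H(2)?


H(2) = 2 * H(1) + 1
H(1) = 1  (base case)
H(2) = 2 * 1 + 1 = 3

3


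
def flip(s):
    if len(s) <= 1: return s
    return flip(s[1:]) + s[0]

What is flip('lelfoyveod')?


flip('lelfoyveod') = flip('elfoyveod') + 'l'
flip('elfoyveod') = flip('lfoyveod') + 'e'
flip('lfoyveod') = flip('foyveod') + 'l'
flip('foyveod') = flip('oyveod') + 'f'
flip('oyveod') = flip('yveod') + 'o'
flip('yveod') = flip('veod') + 'y'
flip('veod') = flip('eod') + 'v'
flip('eod') = flip('od') + 'e'
flip('od') = flip('d') + 'o'
flip('d') = 'd'  (base case)
Concatenating: 'd' + 'o' + 'e' + 'v' + 'y' + 'o' + 'f' + 'l' + 'e' + 'l' = 'doevyoflel'

doevyoflel


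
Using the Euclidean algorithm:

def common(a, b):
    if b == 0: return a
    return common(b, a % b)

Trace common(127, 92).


common(127, 92) = common(92, 35)
common(92, 35) = common(35, 22)
common(35, 22) = common(22, 13)
common(22, 13) = common(13, 9)
common(13, 9) = common(9, 4)
common(9, 4) = common(4, 1)
common(4, 1) = common(1, 0)
common(1, 0) = 1  (base case)

1


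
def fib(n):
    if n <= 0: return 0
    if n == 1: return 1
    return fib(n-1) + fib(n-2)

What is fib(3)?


Computing fib(3) bottom-up:
fib(0) = 0
fib(1) = 1
fib(2) = fib(1) + fib(0) = 1 + 0 = 1
fib(3) = fib(2) + fib(1) = 1 + 1 = 2

2


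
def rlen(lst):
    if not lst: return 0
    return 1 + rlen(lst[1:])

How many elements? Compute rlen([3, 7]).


rlen([3, 7]) = 1 + rlen([7])
rlen([7]) = 1 + rlen([])
rlen([]) = 0  (base case)
Unwinding: 1 + 1 + 0 = 2

2


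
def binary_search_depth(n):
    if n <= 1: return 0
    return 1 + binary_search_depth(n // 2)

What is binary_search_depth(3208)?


3208 / 2 = 1604
1604 / 2 = 802
802 / 2 = 401
401 / 2 = 200
200 / 2 = 100
100 / 2 = 50
50 / 2 = 25
25 / 2 = 12
12 / 2 = 6
6 / 2 = 3
3 / 2 = 1
Reached 1 after 11 halvings

11


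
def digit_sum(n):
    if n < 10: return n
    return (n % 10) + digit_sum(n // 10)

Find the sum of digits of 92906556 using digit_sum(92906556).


digit_sum(92906556) = 6 + digit_sum(9290655)
digit_sum(9290655) = 5 + digit_sum(929065)
digit_sum(929065) = 5 + digit_sum(92906)
digit_sum(92906) = 6 + digit_sum(9290)
digit_sum(9290) = 0 + digit_sum(929)
digit_sum(929) = 9 + digit_sum(92)
digit_sum(92) = 2 + digit_sum(9)
digit_sum(9) = 9  (base case)
Total: 6 + 5 + 5 + 6 + 0 + 9 + 2 + 9 = 42

42


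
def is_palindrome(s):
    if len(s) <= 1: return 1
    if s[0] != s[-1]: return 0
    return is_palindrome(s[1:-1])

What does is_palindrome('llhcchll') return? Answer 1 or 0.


is_palindrome('llhcchll'): s[0]='l' == s[-1]='l' -> check is_palindrome('lhcchl')
is_palindrome('lhcchl'): s[0]='l' == s[-1]='l' -> check is_palindrome('hcch')
is_palindrome('hcch'): s[0]='h' == s[-1]='h' -> check is_palindrome('cc')
is_palindrome('cc'): s[0]='c' == s[-1]='c' -> check is_palindrome('')
is_palindrome(''): len <= 1 -> return 1  (base case)
Result: 1 (palindrome)

1


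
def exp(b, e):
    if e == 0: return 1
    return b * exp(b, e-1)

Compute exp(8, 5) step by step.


exp(8, 5)
= 8 * exp(8, 4)
= 8 * 8 * exp(8, 3)
= 8 * 8 * 8 * exp(8, 2)
= 8 * 8 * 8 * 8 * exp(8, 1)
= 8 * 8 * 8 * 8 * 8 * exp(8, 0)
= 8 * 8 * 8 * 8 * 8 * 1
= 32768

32768


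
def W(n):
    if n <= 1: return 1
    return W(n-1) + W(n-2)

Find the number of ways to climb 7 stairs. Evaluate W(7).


Building up from base cases:
W(0) = 1
W(1) = 1
W(2) = W(1) + W(0) = 1 + 1 = 2
W(3) = W(2) + W(1) = 2 + 1 = 3
W(4) = W(3) + W(2) = 3 + 2 = 5
W(5) = W(4) + W(3) = 5 + 3 = 8
W(6) = W(5) + W(4) = 8 + 5 = 13
W(7) = W(6) + W(5) = 13 + 8 = 21

21


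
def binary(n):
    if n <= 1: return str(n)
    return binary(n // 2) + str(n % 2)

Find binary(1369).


binary(1369) = binary(684) + '1'
binary(684) = binary(342) + '0'
binary(342) = binary(171) + '0'
binary(171) = binary(85) + '1'
binary(85) = binary(42) + '1'
binary(42) = binary(21) + '0'
binary(21) = binary(10) + '1'
binary(10) = binary(5) + '0'
binary(5) = binary(2) + '1'
binary(2) = binary(1) + '0'
binary(1) = '1'  (base case)
Concatenating: '1' + '0' + '1' + '0' + '1' + '0' + '1' + '1' + '0' + '0' + '1' = '10101011001'

10101011001


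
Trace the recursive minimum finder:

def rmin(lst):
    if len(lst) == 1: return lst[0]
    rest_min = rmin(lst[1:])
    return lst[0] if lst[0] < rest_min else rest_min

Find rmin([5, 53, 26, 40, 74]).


rmin([5, 53, 26, 40, 74]): compare 5 with rmin([53, 26, 40, 74])
rmin([53, 26, 40, 74]): compare 53 with rmin([26, 40, 74])
rmin([26, 40, 74]): compare 26 with rmin([40, 74])
rmin([40, 74]): compare 40 with rmin([74])
rmin([74]) = 74  (base case)
Compare 40 with 74 -> 40
Compare 26 with 40 -> 26
Compare 53 with 26 -> 26
Compare 5 with 26 -> 5

5


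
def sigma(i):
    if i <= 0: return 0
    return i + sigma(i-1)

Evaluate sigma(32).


sigma(32)
= 32 + 31 + 30 + 29 + 28 + 27 + 26 + 25 + 24 + 23 + 22 + 21 + 20 + 19 + 18 + 17 + 16 + 15 + 14 + 13 + 12 + 11 + 10 + 9 + 8 + 7 + 6 + 5 + 4 + 3 + 2 + 1 + sigma(0)
= 32 + 31 + 30 + 29 + 28 + 27 + 26 + 25 + 24 + 23 + 22 + 21 + 20 + 19 + 18 + 17 + 16 + 15 + 14 + 13 + 12 + 11 + 10 + 9 + 8 + 7 + 6 + 5 + 4 + 3 + 2 + 1 + 0
= 528

528


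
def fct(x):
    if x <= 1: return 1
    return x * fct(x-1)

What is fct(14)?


fct(14)
= 14 * fct(13)
= 14 * 13 * fct(12)
= 14 * 13 * 12 * fct(11)
= 14 * 13 * 12 * 11 * fct(10)
= 14 * 13 * 12 * 11 * 10 * fct(9)
= 14 * 13 * 12 * 11 * 10 * 9 * fct(8)
= 14 * 13 * 12 * 11 * 10 * 9 * 8 * fct(7)
= 14 * 13 * 12 * 11 * 10 * 9 * 8 * 7 * fct(6)
= 14 * 13 * 12 * 11 * 10 * 9 * 8 * 7 * 6 * fct(5)
= 14 * 13 * 12 * 11 * 10 * 9 * 8 * 7 * 6 * 5 * fct(4)
= 14 * 13 * 12 * 11 * 10 * 9 * 8 * 7 * 6 * 5 * 4 * fct(3)
= 14 * 13 * 12 * 11 * 10 * 9 * 8 * 7 * 6 * 5 * 4 * 3 * fct(2)
= 14 * 13 * 12 * 11 * 10 * 9 * 8 * 7 * 6 * 5 * 4 * 3 * 2 * fct(1)
= 14 * 13 * 12 * 11 * 10 * 9 * 8 * 7 * 6 * 5 * 4 * 3 * 2 * 1
= 87178291200

87178291200


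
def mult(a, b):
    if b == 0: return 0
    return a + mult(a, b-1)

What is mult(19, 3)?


mult(19, 3) = 19 + mult(19, 2)
mult(19, 2) = 19 + mult(19, 1)
mult(19, 1) = 19 + mult(19, 0)
mult(19, 0) = 0  (base case)
Total: 19 + 19 + 19 + 0 = 57

57


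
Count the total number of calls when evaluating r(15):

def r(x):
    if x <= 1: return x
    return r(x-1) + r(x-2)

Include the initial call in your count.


Let C(n) = total calls for r(n)
C(0) = 1, C(1) = 1
C(2) = 1 + C(1) + C(0) = 1 + 1 + 1 = 3
C(3) = 1 + C(2) + C(1) = 1 + 3 + 1 = 5
C(4) = 1 + C(3) + C(2) = 1 + 5 + 3 = 9
C(5) = 1 + C(4) + C(3) = 1 + 9 + 5 = 15
C(6) = 1 + C(5) + C(4) = 1 + 15 + 9 = 25
C(7) = 1 + C(6) + C(5) = 1 + 25 + 15 = 41
C(8) = 1 + C(7) + C(6) = 1 + 41 + 25 = 67
C(9) = 1 + C(8) + C(7) = 1 + 67 + 41 = 109
C(10) = 1 + C(9) + C(8) = 1 + 109 + 67 = 177
C(11) = 1 + C(10) + C(9) = 1 + 177 + 109 = 287
C(12) = 1 + C(11) + C(10) = 1 + 287 + 177 = 465
C(13) = 1 + C(12) + C(11) = 1 + 465 + 287 = 753
C(14) = 1 + C(13) + C(12) = 1 + 753 + 465 = 1219
C(15) = 1 + C(14) + C(13) = 1 + 1219 + 753 = 1973

1973


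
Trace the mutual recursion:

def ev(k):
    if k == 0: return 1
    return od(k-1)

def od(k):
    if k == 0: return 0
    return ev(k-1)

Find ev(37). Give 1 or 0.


ev(37) = od(36)
od(36) = ev(35)
ev(35) = od(34)
od(34) = ev(33)
ev(33) = od(32)
od(32) = ev(31)
ev(31) = od(30)
od(30) = ev(29)
ev(29) = od(28)
od(28) = ev(27)
ev(27) = od(26)
od(26) = ev(25)
ev(25) = od(24)
od(24) = ev(23)
ev(23) = od(22)
od(22) = ev(21)
ev(21) = od(20)
od(20) = ev(19)
ev(19) = od(18)
od(18) = ev(17)
ev(17) = od(16)
od(16) = ev(15)
ev(15) = od(14)
od(14) = ev(13)
ev(13) = od(12)
od(12) = ev(11)
ev(11) = od(10)
od(10) = ev(9)
ev(9) = od(8)
od(8) = ev(7)
ev(7) = od(6)
od(6) = ev(5)
ev(5) = od(4)
od(4) = ev(3)
ev(3) = od(2)
od(2) = ev(1)
ev(1) = od(0)
od(0) = 0  (base case)
Result: 0

0


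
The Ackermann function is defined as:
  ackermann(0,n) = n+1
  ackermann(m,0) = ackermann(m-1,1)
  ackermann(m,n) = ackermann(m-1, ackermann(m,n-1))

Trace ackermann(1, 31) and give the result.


ackermann(1, 31) = ackermann(0, ackermann(1, 30))
  ackermann(1, 30) = ackermann(0, ackermann(1, 29))
    ackermann(1, 29) = ackermann(0, ackermann(1, 28))
      ackermann(1, 28) = ackermann(0, ackermann(1, 27))
        ackermann(1, 27) = ackermann(0, ackermann(1, 26))
          ackermann(1, 26) = ackermann(0, ackermann(1, 25))
          ackermann(1, 25) = ackermann(0, ackermann(1, 24))
          ackermann(1, 24) = ackermann(0, ackermann(1, 23))
          ackermann(1, 23) = ackermann(0, ackermann(1, 22))
          ackermann(1, 22) = ackermann(0, ackermann(1, 21))
          ackermann(1, 21) = ackermann(0, ackermann(1, 20))
          ackermann(1, 20) = ackermann(0, ackermann(1, 19))
          ackermann(1, 19) = ackermann(0, ackermann(1, 18))
          ackermann(1, 18) = ackermann(0, ackermann(1, 17))
          ackermann(1, 17) = ackermann(0, ackermann(1, 16))
          ackermann(1, 16) = ackermann(0, ackermann(1, 15))
          ackermann(1, 15) = ackermann(0, ackermann(1, 14))
          ackermann(1, 14) = ackermann(0, ackermann(1, 13))
          ackermann(1, 13) = ackermann(0, ackermann(1, 12))
          ackermann(1, 12) = ackermann(0, ackermann(1, 11))
          ackermann(1, 11) = ackermann(0, ackermann(1, 10))
          ackermann(1, 10) = ackermann(0, ackermann(1, 9))
          ackermann(1, 9) = ackermann(0, ackermann(1, 8))
          ackermann(1, 8) = ackermann(0, ackermann(1, 7))
          ackermann(1, 7) = ackermann(0, ackermann(1, 6))
... (trace truncated)
Result: ackermann(1, 31) = 33

33


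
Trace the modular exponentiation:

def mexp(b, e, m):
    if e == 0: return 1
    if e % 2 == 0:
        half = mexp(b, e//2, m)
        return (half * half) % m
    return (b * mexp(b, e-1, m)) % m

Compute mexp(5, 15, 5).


mexp(5, 15, 5): e is odd, compute mexp(5, 14, 5)
  mexp(5, 14, 5): e is even, compute mexp(5, 7, 5)
    mexp(5, 7, 5): e is odd, compute mexp(5, 6, 5)
      mexp(5, 6, 5): e is even, compute mexp(5, 3, 5)
        mexp(5, 3, 5): e is odd, compute mexp(5, 2, 5)
          mexp(5, 2, 5): e is even, compute mexp(5, 1, 5)
          mexp(5, 1, 5): e is odd, compute mexp(5, 0, 5)
          mexp(5, 0, 5) = 1
          (5 * 1) % 5 = 0
          half=0, (0*0) % 5 = 0
        (5 * 0) % 5 = 0
      half=0, (0*0) % 5 = 0
    (5 * 0) % 5 = 0
  half=0, (0*0) % 5 = 0
(5 * 0) % 5 = 0

0


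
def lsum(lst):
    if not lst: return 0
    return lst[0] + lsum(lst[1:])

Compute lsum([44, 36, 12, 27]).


lsum([44, 36, 12, 27]) = 44 + lsum([36, 12, 27])
lsum([36, 12, 27]) = 36 + lsum([12, 27])
lsum([12, 27]) = 12 + lsum([27])
lsum([27]) = 27 + lsum([])
lsum([]) = 0  (base case)
Total: 44 + 36 + 12 + 27 + 0 = 119

119


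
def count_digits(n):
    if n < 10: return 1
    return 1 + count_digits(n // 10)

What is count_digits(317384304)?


count_digits(317384304) = 1 + count_digits(31738430)
count_digits(31738430) = 1 + count_digits(3173843)
count_digits(3173843) = 1 + count_digits(317384)
count_digits(317384) = 1 + count_digits(31738)
count_digits(31738) = 1 + count_digits(3173)
count_digits(3173) = 1 + count_digits(317)
count_digits(317) = 1 + count_digits(31)
count_digits(31) = 1 + count_digits(3)
count_digits(3) = 1  (base case: 3 < 10)
Unwinding: 1 + 1 + 1 + 1 + 1 + 1 + 1 + 1 + 1 = 9

9


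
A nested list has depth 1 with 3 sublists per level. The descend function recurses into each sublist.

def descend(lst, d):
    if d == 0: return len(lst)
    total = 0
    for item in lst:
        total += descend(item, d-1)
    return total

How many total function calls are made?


At depth 0 (root): 1 call
At depth 1: each of 1 parents calls descend on 3 children = 3 calls
Total: 1 + 3 = 4

4


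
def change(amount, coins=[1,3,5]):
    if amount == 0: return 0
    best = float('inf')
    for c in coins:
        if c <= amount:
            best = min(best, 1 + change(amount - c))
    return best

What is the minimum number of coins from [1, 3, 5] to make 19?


Building up with DP:
change(0) = 0
change(1) = min(1+change(0)=1+0=1) = 1
change(2) = min(1+change(1)=1+1=2) = 2
change(3) = min(1+change(2)=1+2=3, 1+change(0)=1+0=1) = 1
change(4) = min(1+change(3)=1+1=2, 1+change(1)=1+1=2) = 2
change(5) = min(1+change(4)=1+2=3, 1+change(2)=1+2=3, 1+change(0)=1+0=1) = 1
change(6) = min(1+change(5)=1+1=2, 1+change(3)=1+1=2, 1+change(1)=1+1=2) = 2
change(7) = min(1+change(6)=1+2=3, 1+change(4)=1+2=3, 1+change(2)=1+2=3) = 3
change(8) = min(1+change(7)=1+3=4, 1+change(5)=1+1=2, 1+change(3)=1+1=2) = 2
change(9) = min(1+change(8)=1+2=3, 1+change(6)=1+2=3, 1+change(4)=1+2=3) = 3
change(10) = min(1+change(9)=1+3=4, 1+change(7)=1+3=4, 1+change(5)=1+1=2) = 2
change(11) = min(1+change(10)=1+2=3, 1+change(8)=1+2=3, 1+change(6)=1+2=3) = 3
change(12) = min(1+change(11)=1+3=4, 1+change(9)=1+3=4, 1+change(7)=1+3=4) = 4
change(13) = min(1+change(12)=1+4=5, 1+change(10)=1+2=3, 1+change(8)=1+2=3) = 3
change(14) = min(1+change(13)=1+3=4, 1+change(11)=1+3=4, 1+change(9)=1+3=4) = 4
change(15) = min(1+change(14)=1+4=5, 1+change(12)=1+4=5, 1+change(10)=1+2=3) = 3
change(16) = min(1+change(15)=1+3=4, 1+change(13)=1+3=4, 1+change(11)=1+3=4) = 4
change(17) = min(1+change(16)=1+4=5, 1+change(14)=1+4=5, 1+change(12)=1+4=5) = 5
change(18) = min(1+change(17)=1+5=6, 1+change(15)=1+3=4, 1+change(13)=1+3=4) = 4
change(19) = min(1+change(18)=1+4=5, 1+change(16)=1+4=5, 1+change(14)=1+4=5) = 5

5


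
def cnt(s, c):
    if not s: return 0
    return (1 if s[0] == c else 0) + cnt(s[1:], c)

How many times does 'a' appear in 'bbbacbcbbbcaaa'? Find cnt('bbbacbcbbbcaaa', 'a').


s[0]='b' != 'a' -> 0
s[0]='b' != 'a' -> 0
s[0]='b' != 'a' -> 0
s[0]='a' == 'a' -> 1
s[0]='c' != 'a' -> 0
s[0]='b' != 'a' -> 0
s[0]='c' != 'a' -> 0
s[0]='b' != 'a' -> 0
s[0]='b' != 'a' -> 0
s[0]='b' != 'a' -> 0
s[0]='c' != 'a' -> 0
s[0]='a' == 'a' -> 1
s[0]='a' == 'a' -> 1
s[0]='a' == 'a' -> 1
Sum: 0 + 0 + 0 + 1 + 0 + 0 + 0 + 0 + 0 + 0 + 0 + 1 + 1 + 1 = 4

4


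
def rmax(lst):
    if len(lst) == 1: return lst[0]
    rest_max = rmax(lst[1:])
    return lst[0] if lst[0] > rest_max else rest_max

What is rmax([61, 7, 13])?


rmax([61, 7, 13]): compare 61 with rmax([7, 13])
rmax([7, 13]): compare 7 with rmax([13])
rmax([13]) = 13  (base case)
Compare 7 with 13 -> 13
Compare 61 with 13 -> 61

61
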